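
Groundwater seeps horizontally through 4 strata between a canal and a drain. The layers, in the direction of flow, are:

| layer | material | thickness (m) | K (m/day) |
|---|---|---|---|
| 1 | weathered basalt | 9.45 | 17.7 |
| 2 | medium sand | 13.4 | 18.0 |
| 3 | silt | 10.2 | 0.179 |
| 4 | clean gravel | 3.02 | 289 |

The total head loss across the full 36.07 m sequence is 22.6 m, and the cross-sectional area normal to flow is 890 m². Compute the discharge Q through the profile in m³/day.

Flow is perpendicular to layering, so the layers act in series and the equivalent K is the thickness-weighted harmonic mean.
Total thickness L = 9.45 + 13.4 + 10.2 + 3.02 = 36.07 m.
Σ(b_i/K_i) = 9.45/17.7 + 13.4/18.0 + 10.2/0.179 + 3.02/289 = 58.27 d.
K_eq = L / Σ(b_i/K_i) = 36.07 / 58.27 = 0.6190 m/day.
Q = K_eq · A · (Δh/L) = 0.6190 × 890 × (22.6/36.07) = 345.2 m³/day.

345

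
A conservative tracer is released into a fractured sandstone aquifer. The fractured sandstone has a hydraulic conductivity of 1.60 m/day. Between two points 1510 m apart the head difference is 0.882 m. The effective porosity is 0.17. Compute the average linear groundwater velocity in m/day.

Hydraulic gradient i = Δh / L = 0.882 / 1510 = 0.0005841.
Darcy flux q = K · i = 1.600 × 0.0005841 = 0.0009346 m/day.
Seepage velocity v = q / n_e = 0.0009346 / 0.17 = 0.005497 m/day.

0.00550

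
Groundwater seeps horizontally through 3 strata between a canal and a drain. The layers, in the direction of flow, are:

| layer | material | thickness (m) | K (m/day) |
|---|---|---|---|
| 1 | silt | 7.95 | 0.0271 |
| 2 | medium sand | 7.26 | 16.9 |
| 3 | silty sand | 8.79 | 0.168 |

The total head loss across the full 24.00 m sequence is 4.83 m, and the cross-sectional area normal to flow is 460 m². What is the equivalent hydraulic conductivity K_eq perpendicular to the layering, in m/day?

Flow is perpendicular to layering, so the layers act in series and the equivalent K is the thickness-weighted harmonic mean.
Total thickness L = 7.95 + 7.26 + 8.79 = 24.00 m.
Σ(b_i/K_i) = 7.95/0.0271 + 7.26/16.9 + 8.79/0.168 = 346.1 d.
K_eq = L / Σ(b_i/K_i) = 24.00 / 346.1 = 0.06934 m/day.

0.0693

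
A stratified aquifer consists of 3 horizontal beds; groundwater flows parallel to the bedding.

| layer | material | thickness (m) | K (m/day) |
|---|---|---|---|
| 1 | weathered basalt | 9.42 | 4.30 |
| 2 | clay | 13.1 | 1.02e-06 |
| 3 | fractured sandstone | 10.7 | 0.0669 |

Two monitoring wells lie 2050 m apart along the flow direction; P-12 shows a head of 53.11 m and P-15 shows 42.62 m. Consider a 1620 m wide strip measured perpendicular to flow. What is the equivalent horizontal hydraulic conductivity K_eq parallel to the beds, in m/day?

Flow is parallel to layering, so each bed carries its own Darcy discharge and the transmissivities add.
Σ(K_i·b_i) = 4.30×9.42 + 1.02e-06×13.1 + 0.0669×10.7 = 41.22 m²/day.
Total thickness b = 33.22 m, so K_eq = Σ(K_i·b_i)/b = 1.241 m/day.

1.24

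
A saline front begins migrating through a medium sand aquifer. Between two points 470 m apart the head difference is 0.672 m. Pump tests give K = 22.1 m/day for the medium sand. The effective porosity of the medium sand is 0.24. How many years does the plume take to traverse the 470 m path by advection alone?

9.77

Hydraulic gradient i = Δh / L = 0.672 / 470 = 0.001430.
Darcy flux q = K · i = 22.10 × 0.001430 = 0.03160 m/day.
Seepage velocity v = q / n_e = 0.03160 / 0.24 = 0.1317 m/day.
Travel time t = L / v = 470 / 0.1317 = 3570 days = 9.774 years.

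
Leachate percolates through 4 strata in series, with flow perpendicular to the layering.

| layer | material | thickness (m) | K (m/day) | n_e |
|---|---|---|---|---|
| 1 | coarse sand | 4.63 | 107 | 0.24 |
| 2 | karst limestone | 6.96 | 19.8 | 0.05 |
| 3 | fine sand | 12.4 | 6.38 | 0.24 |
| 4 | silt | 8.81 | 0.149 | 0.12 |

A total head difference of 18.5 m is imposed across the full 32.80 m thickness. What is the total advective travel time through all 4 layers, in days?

18.2

With flow normal to the layers, continuity requires the same specific discharge q through every layer.
Σ(b_i/K_i) = 4.63/107 + 6.96/19.8 + 12.4/6.38 + 8.81/0.149 = 61.47 d.
q = Δh / Σ(b_i/K_i) = 18.5 / 61.47 = 0.3010 m/day.
In each layer the seepage velocity is v_i = q/n_i, so the layer transit time is t_i = b_i·n_i / q:
  layer 1 (coarse sand): t_1 = 4.63 × 0.24 / 0.3010 = 3.692 d
  layer 2 (karst limestone): t_2 = 6.96 × 0.05 / 0.3010 = 1.156 d
  layer 3 (fine sand): t_3 = 12.4 × 0.24 / 0.3010 = 9.888 d
  layer 4 (silt): t_4 = 8.81 × 0.12 / 0.3010 = 3.513 d
Total t = Σ t_i = 18.25 days.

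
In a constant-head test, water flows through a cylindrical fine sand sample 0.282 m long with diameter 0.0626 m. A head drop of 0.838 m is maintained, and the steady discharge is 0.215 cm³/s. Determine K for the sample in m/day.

Cross-sectional area A = π·(d/2)² = π × (0.0626/2)² = 0.003078 m².
Convert discharge: 0.215 cm³/s = 2.150e-07 m³/s.
Darcy's law rearranged: K = Q·L / (A·Δh) = 2.150e-07 × 0.282 / (0.003078 × 0.838) = 2.351e-05 m/s = 2.031 m/day.

2.03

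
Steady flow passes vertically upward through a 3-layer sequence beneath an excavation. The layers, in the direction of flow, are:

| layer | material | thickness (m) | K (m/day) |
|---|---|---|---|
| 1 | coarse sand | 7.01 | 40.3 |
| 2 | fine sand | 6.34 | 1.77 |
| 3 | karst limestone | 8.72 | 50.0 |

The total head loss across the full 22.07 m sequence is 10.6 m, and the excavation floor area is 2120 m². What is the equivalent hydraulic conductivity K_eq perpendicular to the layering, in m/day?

5.62

Flow is perpendicular to layering, so the layers act in series and the equivalent K is the thickness-weighted harmonic mean.
Total thickness L = 7.01 + 6.34 + 8.72 = 22.07 m.
Σ(b_i/K_i) = 7.01/40.3 + 6.34/1.77 + 8.72/50.0 = 3.930 d.
K_eq = L / Σ(b_i/K_i) = 22.07 / 3.930 = 5.615 m/day.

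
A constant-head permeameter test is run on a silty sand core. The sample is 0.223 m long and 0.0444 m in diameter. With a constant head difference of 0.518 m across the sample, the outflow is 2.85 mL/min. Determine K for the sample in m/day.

Cross-sectional area A = π·(d/2)² = π × (0.0444/2)² = 0.001548 m².
Convert discharge: 2.85 mL/min = 4.750e-08 m³/s.
Darcy's law rearranged: K = Q·L / (A·Δh) = 4.750e-08 × 0.223 / (0.001548 × 0.518) = 1.321e-05 m/s = 1.141 m/day.

1.14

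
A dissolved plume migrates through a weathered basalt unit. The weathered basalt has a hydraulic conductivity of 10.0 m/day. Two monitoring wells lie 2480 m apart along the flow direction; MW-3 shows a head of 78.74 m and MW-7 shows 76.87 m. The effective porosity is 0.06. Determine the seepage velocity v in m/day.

0.126

Hydraulic gradient i = (78.74 − 76.87) / 2480 = 1.87 / 2480 = 0.0007540.
Darcy flux q = K · i = 10.00 × 0.0007540 = 0.007540 m/day.
Seepage velocity v = q / n_e = 0.007540 / 0.06 = 0.1257 m/day.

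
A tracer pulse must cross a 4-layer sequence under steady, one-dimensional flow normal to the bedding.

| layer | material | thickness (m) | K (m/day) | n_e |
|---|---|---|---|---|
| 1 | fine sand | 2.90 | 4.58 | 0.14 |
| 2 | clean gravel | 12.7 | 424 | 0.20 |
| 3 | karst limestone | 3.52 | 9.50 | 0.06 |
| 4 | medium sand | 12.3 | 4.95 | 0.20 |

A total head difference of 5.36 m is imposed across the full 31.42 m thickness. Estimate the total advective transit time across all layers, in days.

With flow normal to the layers, continuity requires the same specific discharge q through every layer.
Σ(b_i/K_i) = 2.90/4.58 + 12.7/424 + 3.52/9.50 + 12.3/4.95 = 3.519 d.
q = Δh / Σ(b_i/K_i) = 5.36 / 3.519 = 1.523 m/day.
In each layer the seepage velocity is v_i = q/n_i, so the layer transit time is t_i = b_i·n_i / q:
  layer 1 (fine sand): t_1 = 2.90 × 0.14 / 1.523 = 0.2665 d
  layer 2 (clean gravel): t_2 = 12.7 × 0.20 / 1.523 = 1.667 d
  layer 3 (karst limestone): t_3 = 3.52 × 0.06 / 1.523 = 0.1386 d
  layer 4 (medium sand): t_4 = 12.3 × 0.20 / 1.523 = 1.615 d
Total t = Σ t_i = 3.687 days.

3.69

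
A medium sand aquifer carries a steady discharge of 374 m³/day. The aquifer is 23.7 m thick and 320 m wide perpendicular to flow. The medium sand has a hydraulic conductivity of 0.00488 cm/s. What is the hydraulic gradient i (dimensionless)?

Convert K: 0.00488 cm/s × 864 = 4.216 m/day.
Cross-sectional area A = 320 × 23.7 = 7584 m².
From Q = K·A·i, i = Q / (K·A) = 374 / (4.216 × 7584) = 0.01170.

0.0117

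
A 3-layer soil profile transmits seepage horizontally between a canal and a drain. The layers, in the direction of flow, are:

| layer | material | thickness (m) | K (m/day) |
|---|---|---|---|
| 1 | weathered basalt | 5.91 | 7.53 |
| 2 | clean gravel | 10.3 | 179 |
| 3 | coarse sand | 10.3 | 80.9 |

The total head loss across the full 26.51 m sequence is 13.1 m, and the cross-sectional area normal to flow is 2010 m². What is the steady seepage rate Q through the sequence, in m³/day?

Flow is perpendicular to layering, so the layers act in series and the equivalent K is the thickness-weighted harmonic mean.
Total thickness L = 5.91 + 10.3 + 10.3 = 26.51 m.
Σ(b_i/K_i) = 5.91/7.53 + 10.3/179 + 10.3/80.9 = 0.9697 d.
K_eq = L / Σ(b_i/K_i) = 26.51 / 0.9697 = 27.34 m/day.
Q = K_eq · A · (Δh/L) = 27.34 × 2010 × (13.1/26.51) = 27153 m³/day.

27200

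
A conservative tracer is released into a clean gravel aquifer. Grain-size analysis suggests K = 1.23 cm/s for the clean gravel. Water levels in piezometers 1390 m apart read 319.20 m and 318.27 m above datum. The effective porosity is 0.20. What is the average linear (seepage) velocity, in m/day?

3.56

Convert K: 1.23 cm/s × 864 = 1063 m/day.
Hydraulic gradient i = (319.20 − 318.27) / 1390 = 0.93 / 1390 = 0.0006691.
Darcy flux q = K · i = 1063 × 0.0006691 = 0.7110 m/day.
Seepage velocity v = q / n_e = 0.7110 / 0.20 = 3.555 m/day.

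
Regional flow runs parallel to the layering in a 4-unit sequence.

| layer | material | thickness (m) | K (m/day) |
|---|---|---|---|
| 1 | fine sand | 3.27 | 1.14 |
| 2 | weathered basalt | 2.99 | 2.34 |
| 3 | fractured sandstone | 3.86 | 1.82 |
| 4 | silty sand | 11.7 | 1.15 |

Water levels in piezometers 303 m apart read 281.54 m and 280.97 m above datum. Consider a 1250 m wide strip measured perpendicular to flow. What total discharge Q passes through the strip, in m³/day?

73.4

Flow is parallel to layering, so each bed carries its own Darcy discharge and the transmissivities add.
Σ(K_i·b_i) = 1.14×3.27 + 2.34×2.99 + 1.82×3.86 + 1.15×11.7 = 31.20 m²/day.
Hydraulic gradient i = (281.54 − 280.97) / 303 = 0.57 / 303 = 0.001881.
Q = Σ(K_i·b_i) · W · i = 31.20 × 1250 × 0.001881 = 73.38 m³/day.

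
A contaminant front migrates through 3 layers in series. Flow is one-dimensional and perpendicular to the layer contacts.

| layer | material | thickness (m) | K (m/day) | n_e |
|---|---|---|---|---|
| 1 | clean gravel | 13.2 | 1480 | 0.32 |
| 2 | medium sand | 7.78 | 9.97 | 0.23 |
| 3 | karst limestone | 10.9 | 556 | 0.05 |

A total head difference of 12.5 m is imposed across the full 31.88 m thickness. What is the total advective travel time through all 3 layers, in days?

0.424

With flow normal to the layers, continuity requires the same specific discharge q through every layer.
Σ(b_i/K_i) = 13.2/1480 + 7.78/9.97 + 10.9/556 = 0.8089 d.
q = Δh / Σ(b_i/K_i) = 12.5 / 0.8089 = 15.45 m/day.
In each layer the seepage velocity is v_i = q/n_i, so the layer transit time is t_i = b_i·n_i / q:
  layer 1 (clean gravel): t_1 = 13.2 × 0.32 / 15.45 = 0.2733 d
  layer 2 (medium sand): t_2 = 7.78 × 0.23 / 15.45 = 0.1158 d
  layer 3 (karst limestone): t_3 = 10.9 × 0.05 / 15.45 = 0.03527 d
Total t = Σ t_i = 0.4244 days.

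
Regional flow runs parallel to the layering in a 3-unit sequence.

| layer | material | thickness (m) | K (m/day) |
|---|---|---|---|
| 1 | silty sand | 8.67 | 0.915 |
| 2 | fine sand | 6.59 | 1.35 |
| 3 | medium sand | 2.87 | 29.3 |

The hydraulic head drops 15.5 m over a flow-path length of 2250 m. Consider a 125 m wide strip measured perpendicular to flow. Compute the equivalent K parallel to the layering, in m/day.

5.57

Flow is parallel to layering, so each bed carries its own Darcy discharge and the transmissivities add.
Σ(K_i·b_i) = 0.915×8.67 + 1.35×6.59 + 29.3×2.87 = 100.9 m²/day.
Total thickness b = 18.13 m, so K_eq = Σ(K_i·b_i)/b = 5.566 m/day.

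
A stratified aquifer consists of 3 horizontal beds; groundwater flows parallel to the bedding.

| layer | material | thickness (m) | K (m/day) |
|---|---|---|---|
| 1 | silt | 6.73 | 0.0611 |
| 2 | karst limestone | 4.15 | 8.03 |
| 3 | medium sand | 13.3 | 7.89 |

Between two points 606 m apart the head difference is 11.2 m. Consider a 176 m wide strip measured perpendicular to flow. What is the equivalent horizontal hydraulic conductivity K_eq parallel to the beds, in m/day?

Flow is parallel to layering, so each bed carries its own Darcy discharge and the transmissivities add.
Σ(K_i·b_i) = 0.0611×6.73 + 8.03×4.15 + 7.89×13.3 = 138.7 m²/day.
Total thickness b = 24.18 m, so K_eq = Σ(K_i·b_i)/b = 5.735 m/day.

5.74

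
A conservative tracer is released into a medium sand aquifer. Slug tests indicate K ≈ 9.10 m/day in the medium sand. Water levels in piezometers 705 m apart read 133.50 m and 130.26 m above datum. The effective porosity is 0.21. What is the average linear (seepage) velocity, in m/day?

0.199

Hydraulic gradient i = (133.50 − 130.26) / 705 = 3.24 / 705 = 0.004596.
Darcy flux q = K · i = 9.100 × 0.004596 = 0.04182 m/day.
Seepage velocity v = q / n_e = 0.04182 / 0.21 = 0.1991 m/day.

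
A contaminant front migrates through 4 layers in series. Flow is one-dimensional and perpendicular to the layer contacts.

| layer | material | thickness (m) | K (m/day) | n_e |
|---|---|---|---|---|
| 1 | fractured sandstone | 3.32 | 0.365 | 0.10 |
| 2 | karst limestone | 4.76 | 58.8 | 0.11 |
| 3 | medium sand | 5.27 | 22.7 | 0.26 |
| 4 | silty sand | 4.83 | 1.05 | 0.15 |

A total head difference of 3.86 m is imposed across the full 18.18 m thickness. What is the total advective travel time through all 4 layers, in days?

10.7

With flow normal to the layers, continuity requires the same specific discharge q through every layer.
Σ(b_i/K_i) = 3.32/0.365 + 4.76/58.8 + 5.27/22.7 + 4.83/1.05 = 14.01 d.
q = Δh / Σ(b_i/K_i) = 3.86 / 14.01 = 0.2755 m/day.
In each layer the seepage velocity is v_i = q/n_i, so the layer transit time is t_i = b_i·n_i / q:
  layer 1 (fractured sandstone): t_1 = 3.32 × 0.10 / 0.2755 = 1.205 d
  layer 2 (karst limestone): t_2 = 4.76 × 0.11 / 0.2755 = 1.900 d
  layer 3 (medium sand): t_3 = 5.27 × 0.26 / 0.2755 = 4.973 d
  layer 4 (silty sand): t_4 = 4.83 × 0.15 / 0.2755 = 2.629 d
Total t = Σ t_i = 10.71 days.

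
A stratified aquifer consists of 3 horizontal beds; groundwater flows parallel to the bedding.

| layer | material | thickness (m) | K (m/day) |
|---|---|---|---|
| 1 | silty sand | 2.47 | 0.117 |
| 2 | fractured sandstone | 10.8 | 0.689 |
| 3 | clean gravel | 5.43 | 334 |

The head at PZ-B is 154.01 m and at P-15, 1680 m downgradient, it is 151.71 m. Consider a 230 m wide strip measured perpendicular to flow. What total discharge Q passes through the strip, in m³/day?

Flow is parallel to layering, so each bed carries its own Darcy discharge and the transmissivities add.
Σ(K_i·b_i) = 0.117×2.47 + 0.689×10.8 + 334×5.43 = 1821 m²/day.
Hydraulic gradient i = (154.01 − 151.71) / 1680 = 2.3 / 1680 = 0.001369.
Q = Σ(K_i·b_i) · W · i = 1821 × 230 × 0.001369 = 573.5 m³/day.

574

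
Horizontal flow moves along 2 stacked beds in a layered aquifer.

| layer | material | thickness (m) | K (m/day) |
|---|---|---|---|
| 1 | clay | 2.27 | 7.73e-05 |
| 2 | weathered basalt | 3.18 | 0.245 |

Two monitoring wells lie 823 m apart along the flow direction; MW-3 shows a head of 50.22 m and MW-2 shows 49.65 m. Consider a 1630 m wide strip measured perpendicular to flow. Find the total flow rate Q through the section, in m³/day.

0.880

Flow is parallel to layering, so each bed carries its own Darcy discharge and the transmissivities add.
Σ(K_i·b_i) = 7.73e-05×2.27 + 0.245×3.18 = 0.7793 m²/day.
Hydraulic gradient i = (50.22 − 49.65) / 823 = 0.57 / 823 = 0.0006926.
Q = Σ(K_i·b_i) · W · i = 0.7793 × 1630 × 0.0006926 = 0.8797 m³/day.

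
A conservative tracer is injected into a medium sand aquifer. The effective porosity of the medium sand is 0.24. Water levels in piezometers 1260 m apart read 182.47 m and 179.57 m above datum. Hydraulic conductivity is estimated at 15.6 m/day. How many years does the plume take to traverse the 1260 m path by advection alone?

23.1

Hydraulic gradient i = (182.47 − 179.57) / 1260 = 2.9 / 1260 = 0.002302.
Darcy flux q = K · i = 15.60 × 0.002302 = 0.03590 m/day.
Seepage velocity v = q / n_e = 0.03590 / 0.24 = 0.1496 m/day.
Travel time t = L / v = 1260 / 0.1496 = 8422 days = 23.06 years.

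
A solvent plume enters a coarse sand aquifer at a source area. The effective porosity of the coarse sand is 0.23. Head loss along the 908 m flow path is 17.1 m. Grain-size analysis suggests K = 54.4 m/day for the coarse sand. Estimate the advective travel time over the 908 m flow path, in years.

Hydraulic gradient i = Δh / L = 17.1 / 908 = 0.01883.
Darcy flux q = K · i = 54.40 × 0.01883 = 1.024 m/day.
Seepage velocity v = q / n_e = 1.024 / 0.23 = 4.454 m/day.
Travel time t = L / v = 908 / 4.454 = 203.8 days = 0.5581 years.

0.558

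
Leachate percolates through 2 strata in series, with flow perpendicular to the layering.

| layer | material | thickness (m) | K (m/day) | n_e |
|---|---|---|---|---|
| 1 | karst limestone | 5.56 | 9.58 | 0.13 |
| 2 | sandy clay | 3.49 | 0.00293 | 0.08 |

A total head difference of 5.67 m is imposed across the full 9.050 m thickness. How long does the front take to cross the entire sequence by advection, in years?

0.577

With flow normal to the layers, continuity requires the same specific discharge q through every layer.
Σ(b_i/K_i) = 5.56/9.58 + 3.49/0.00293 = 1192 d.
q = Δh / Σ(b_i/K_i) = 5.67 / 1192 = 0.004758 m/day.
In each layer the seepage velocity is v_i = q/n_i, so the layer transit time is t_i = b_i·n_i / q:
  layer 1 (karst limestone): t_1 = 5.56 × 0.13 / 0.004758 = 151.9 d
  layer 2 (sandy clay): t_2 = 3.49 × 0.08 / 0.004758 = 58.68 d
Total t = Σ t_i = 210.6 days = 0.5766 years.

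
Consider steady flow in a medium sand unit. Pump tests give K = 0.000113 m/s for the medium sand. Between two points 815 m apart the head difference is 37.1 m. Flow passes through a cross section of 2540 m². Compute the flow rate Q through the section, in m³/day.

1130

Convert K: 0.000113 m/s × 86400 = 9.763 m/day.
Hydraulic gradient i = Δh / L = 37.1 / 815 = 0.04552.
Darcy's law: Q = K · A · i = 9.763 × 2540 × 0.04552 = 1129 m³/day.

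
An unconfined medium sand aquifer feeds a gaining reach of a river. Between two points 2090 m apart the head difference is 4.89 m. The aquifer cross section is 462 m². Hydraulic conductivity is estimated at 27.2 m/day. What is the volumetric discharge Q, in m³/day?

Hydraulic gradient i = Δh / L = 4.89 / 2090 = 0.002340.
Darcy's law: Q = K · A · i = 27.20 × 462.0 × 0.002340 = 29.40 m³/day.

29.4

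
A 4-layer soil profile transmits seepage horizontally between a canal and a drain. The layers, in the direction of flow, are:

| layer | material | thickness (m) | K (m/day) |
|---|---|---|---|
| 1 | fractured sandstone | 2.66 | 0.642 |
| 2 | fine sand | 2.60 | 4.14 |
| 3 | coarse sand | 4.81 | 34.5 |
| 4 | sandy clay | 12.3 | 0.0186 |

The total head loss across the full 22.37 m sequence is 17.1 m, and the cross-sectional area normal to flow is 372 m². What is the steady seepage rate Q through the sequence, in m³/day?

9.55

Flow is perpendicular to layering, so the layers act in series and the equivalent K is the thickness-weighted harmonic mean.
Total thickness L = 2.66 + 2.60 + 4.81 + 12.3 = 22.37 m.
Σ(b_i/K_i) = 2.66/0.642 + 2.60/4.14 + 4.81/34.5 + 12.3/0.0186 = 666.2 d.
K_eq = L / Σ(b_i/K_i) = 22.37 / 666.2 = 0.03358 m/day.
Q = K_eq · A · (Δh/L) = 0.03358 × 372 × (17.1/22.37) = 9.548 m³/day.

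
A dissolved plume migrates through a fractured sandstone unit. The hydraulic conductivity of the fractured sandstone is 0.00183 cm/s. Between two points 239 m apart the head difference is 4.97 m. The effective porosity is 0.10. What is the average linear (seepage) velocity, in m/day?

0.329

Convert K: 0.00183 cm/s × 864 = 1.581 m/day.
Hydraulic gradient i = Δh / L = 4.97 / 239 = 0.02079.
Darcy flux q = K · i = 1.581 × 0.02079 = 0.03288 m/day.
Seepage velocity v = q / n_e = 0.03288 / 0.10 = 0.3288 m/day.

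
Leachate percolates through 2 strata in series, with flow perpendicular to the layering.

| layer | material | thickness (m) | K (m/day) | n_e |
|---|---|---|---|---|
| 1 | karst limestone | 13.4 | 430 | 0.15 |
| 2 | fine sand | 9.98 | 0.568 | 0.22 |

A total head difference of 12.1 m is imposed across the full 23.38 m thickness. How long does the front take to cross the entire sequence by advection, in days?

6.12

With flow normal to the layers, continuity requires the same specific discharge q through every layer.
Σ(b_i/K_i) = 13.4/430 + 9.98/0.568 = 17.60 d.
q = Δh / Σ(b_i/K_i) = 12.1 / 17.60 = 0.6874 m/day.
In each layer the seepage velocity is v_i = q/n_i, so the layer transit time is t_i = b_i·n_i / q:
  layer 1 (karst limestone): t_1 = 13.4 × 0.15 / 0.6874 = 2.924 d
  layer 2 (fine sand): t_2 = 9.98 × 0.22 / 0.6874 = 3.194 d
Total t = Σ t_i = 6.118 days.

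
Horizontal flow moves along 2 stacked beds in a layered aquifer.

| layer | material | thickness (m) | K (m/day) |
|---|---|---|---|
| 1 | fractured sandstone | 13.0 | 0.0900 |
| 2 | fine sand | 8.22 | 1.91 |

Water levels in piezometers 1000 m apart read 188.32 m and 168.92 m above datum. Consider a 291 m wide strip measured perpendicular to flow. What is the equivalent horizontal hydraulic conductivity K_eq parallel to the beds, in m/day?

Flow is parallel to layering, so each bed carries its own Darcy discharge and the transmissivities add.
Σ(K_i·b_i) = 0.0900×13.0 + 1.91×8.22 = 16.87 m²/day.
Total thickness b = 21.22 m, so K_eq = Σ(K_i·b_i)/b = 0.7950 m/day.

0.795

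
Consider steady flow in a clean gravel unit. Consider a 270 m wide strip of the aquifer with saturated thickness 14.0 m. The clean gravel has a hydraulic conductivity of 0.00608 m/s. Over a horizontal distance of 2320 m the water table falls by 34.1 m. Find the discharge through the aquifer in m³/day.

29200

Convert K: 0.00608 m/s × 86400 = 525.3 m/day.
Cross-sectional area A = 270 × 14.0 = 3780 m².
Hydraulic gradient i = Δh / L = 34.1 / 2320 = 0.01470.
Darcy's law: Q = K · A · i = 525.3 × 3780 × 0.01470 = 29186 m³/day.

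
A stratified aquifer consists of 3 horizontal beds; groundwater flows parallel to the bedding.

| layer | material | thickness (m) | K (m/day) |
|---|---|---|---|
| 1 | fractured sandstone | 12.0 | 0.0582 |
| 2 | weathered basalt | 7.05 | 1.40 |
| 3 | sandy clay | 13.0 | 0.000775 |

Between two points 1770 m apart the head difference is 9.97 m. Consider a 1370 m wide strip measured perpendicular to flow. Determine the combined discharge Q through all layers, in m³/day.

81.6

Flow is parallel to layering, so each bed carries its own Darcy discharge and the transmissivities add.
Σ(K_i·b_i) = 0.0582×12.0 + 1.40×7.05 + 0.000775×13.0 = 10.58 m²/day.
Hydraulic gradient i = Δh / L = 9.97 / 1770 = 0.005633.
Q = Σ(K_i·b_i) · W · i = 10.58 × 1370 × 0.005633 = 81.63 m³/day.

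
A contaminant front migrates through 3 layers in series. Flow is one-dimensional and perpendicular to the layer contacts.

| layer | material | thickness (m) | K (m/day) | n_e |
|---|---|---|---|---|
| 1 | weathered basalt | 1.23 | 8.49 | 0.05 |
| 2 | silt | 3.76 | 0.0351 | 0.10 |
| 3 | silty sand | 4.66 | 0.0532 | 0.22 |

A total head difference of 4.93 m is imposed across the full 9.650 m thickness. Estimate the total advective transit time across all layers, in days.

With flow normal to the layers, continuity requires the same specific discharge q through every layer.
Σ(b_i/K_i) = 1.23/8.49 + 3.76/0.0351 + 4.66/0.0532 = 194.9 d.
q = Δh / Σ(b_i/K_i) = 4.93 / 194.9 = 0.02530 m/day.
In each layer the seepage velocity is v_i = q/n_i, so the layer transit time is t_i = b_i·n_i / q:
  layer 1 (weathered basalt): t_1 = 1.23 × 0.05 / 0.02530 = 2.431 d
  layer 2 (silt): t_2 = 3.76 × 0.10 / 0.02530 = 14.86 d
  layer 3 (silty sand): t_3 = 4.66 × 0.22 / 0.02530 = 40.52 d
Total t = Σ t_i = 57.81 days.

57.8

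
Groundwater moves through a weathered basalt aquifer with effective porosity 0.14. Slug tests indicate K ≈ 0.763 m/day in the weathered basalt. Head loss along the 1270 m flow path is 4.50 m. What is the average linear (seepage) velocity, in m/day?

0.0193

Hydraulic gradient i = Δh / L = 4.50 / 1270 = 0.003543.
Darcy flux q = K · i = 0.7630 × 0.003543 = 0.002704 m/day.
Seepage velocity v = q / n_e = 0.002704 / 0.14 = 0.01931 m/day.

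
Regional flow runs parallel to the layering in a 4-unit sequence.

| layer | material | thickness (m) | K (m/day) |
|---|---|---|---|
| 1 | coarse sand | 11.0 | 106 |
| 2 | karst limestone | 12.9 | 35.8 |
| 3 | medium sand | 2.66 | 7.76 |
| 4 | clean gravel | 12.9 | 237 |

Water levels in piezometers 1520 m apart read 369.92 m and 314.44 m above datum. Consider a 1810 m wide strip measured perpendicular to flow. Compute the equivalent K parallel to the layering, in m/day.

Flow is parallel to layering, so each bed carries its own Darcy discharge and the transmissivities add.
Σ(K_i·b_i) = 106×11.0 + 35.8×12.9 + 7.76×2.66 + 237×12.9 = 4706 m²/day.
Total thickness b = 39.46 m, so K_eq = Σ(K_i·b_i)/b = 119.3 m/day.

119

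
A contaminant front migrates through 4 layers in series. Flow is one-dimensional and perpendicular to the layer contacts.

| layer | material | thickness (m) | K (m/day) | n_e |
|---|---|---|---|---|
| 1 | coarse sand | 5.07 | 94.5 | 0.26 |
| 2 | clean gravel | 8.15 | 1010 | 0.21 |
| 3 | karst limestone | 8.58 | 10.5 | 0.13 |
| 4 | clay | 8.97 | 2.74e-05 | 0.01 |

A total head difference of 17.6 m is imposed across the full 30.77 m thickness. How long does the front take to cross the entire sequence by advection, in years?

216

With flow normal to the layers, continuity requires the same specific discharge q through every layer.
Σ(b_i/K_i) = 5.07/94.5 + 8.15/1010 + 8.58/10.5 + 8.97/2.74e-05 = 3.274e+05 d.
q = Δh / Σ(b_i/K_i) = 17.6 / 3.274e+05 = 5.376e-05 m/day.
In each layer the seepage velocity is v_i = q/n_i, so the layer transit time is t_i = b_i·n_i / q:
  layer 1 (coarse sand): t_1 = 5.07 × 0.26 / 5.376e-05 = 24520 d
  layer 2 (clean gravel): t_2 = 8.15 × 0.21 / 5.376e-05 = 31835 d
  layer 3 (karst limestone): t_3 = 8.58 × 0.13 / 5.376e-05 = 20747 d
  layer 4 (clay): t_4 = 8.97 × 0.01 / 5.376e-05 = 1668 d
Total t = Σ t_i = 78770 days = 215.7 years.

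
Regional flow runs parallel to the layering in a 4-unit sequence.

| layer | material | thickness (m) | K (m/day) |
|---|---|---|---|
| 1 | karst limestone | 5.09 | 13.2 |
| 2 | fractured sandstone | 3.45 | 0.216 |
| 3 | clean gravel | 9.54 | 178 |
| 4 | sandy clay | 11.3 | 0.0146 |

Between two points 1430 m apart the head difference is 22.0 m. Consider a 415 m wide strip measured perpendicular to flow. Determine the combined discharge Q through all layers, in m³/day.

11300

Flow is parallel to layering, so each bed carries its own Darcy discharge and the transmissivities add.
Σ(K_i·b_i) = 13.2×5.09 + 0.216×3.45 + 178×9.54 + 0.0146×11.3 = 1766 m²/day.
Hydraulic gradient i = Δh / L = 22.0 / 1430 = 0.01538.
Q = Σ(K_i·b_i) · W · i = 1766 × 415 × 0.01538 = 11277 m³/day.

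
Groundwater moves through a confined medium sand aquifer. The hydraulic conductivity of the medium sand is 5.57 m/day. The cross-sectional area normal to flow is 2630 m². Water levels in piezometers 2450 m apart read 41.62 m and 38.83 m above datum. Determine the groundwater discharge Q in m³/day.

16.7

Hydraulic gradient i = (41.62 − 38.83) / 2450 = 2.79 / 2450 = 0.001139.
Darcy's law: Q = K · A · i = 5.570 × 2630 × 0.001139 = 16.68 m³/day.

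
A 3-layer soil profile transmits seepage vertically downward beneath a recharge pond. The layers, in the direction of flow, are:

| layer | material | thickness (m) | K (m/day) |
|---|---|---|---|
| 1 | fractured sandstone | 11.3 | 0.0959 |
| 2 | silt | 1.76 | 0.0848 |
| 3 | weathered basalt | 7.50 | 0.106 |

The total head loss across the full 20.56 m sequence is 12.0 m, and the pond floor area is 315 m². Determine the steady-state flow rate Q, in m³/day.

18.1

Flow is perpendicular to layering, so the layers act in series and the equivalent K is the thickness-weighted harmonic mean.
Total thickness L = 11.3 + 1.76 + 7.50 = 20.56 m.
Σ(b_i/K_i) = 11.3/0.0959 + 1.76/0.0848 + 7.50/0.106 = 209.3 d.
K_eq = L / Σ(b_i/K_i) = 20.56 / 209.3 = 0.09821 m/day.
Q = K_eq · A · (Δh/L) = 0.09821 × 315 × (12.0/20.56) = 18.06 m³/day.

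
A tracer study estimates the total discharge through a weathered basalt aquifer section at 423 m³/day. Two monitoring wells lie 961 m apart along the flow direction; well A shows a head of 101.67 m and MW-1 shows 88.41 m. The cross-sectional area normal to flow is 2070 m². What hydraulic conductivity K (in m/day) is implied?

14.8

Hydraulic gradient i = (101.67 − 88.41) / 961 = 13.26 / 961 = 0.01380.
From Q = K·A·i, K = Q / (A·i) = 423 / (2070 × 0.01380) = 14.81 m/day.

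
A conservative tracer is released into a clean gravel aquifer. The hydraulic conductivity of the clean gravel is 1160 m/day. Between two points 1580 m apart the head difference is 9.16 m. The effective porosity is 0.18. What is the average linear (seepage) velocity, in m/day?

Hydraulic gradient i = Δh / L = 9.16 / 1580 = 0.005797.
Darcy flux q = K · i = 1160 × 0.005797 = 6.725 m/day.
Seepage velocity v = q / n_e = 6.725 / 0.18 = 37.36 m/day.

37.4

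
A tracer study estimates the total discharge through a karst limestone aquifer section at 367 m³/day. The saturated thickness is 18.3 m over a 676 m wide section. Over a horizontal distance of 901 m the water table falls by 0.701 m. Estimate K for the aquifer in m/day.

38.1

Cross-sectional area A = 676 × 18.3 = 12371 m².
Hydraulic gradient i = Δh / L = 0.701 / 901 = 0.0007780.
From Q = K·A·i, K = Q / (A·i) = 367 / (12371 × 0.0007780) = 38.13 m/day.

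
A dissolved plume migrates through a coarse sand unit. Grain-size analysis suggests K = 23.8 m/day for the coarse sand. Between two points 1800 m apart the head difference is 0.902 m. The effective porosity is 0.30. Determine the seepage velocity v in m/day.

Hydraulic gradient i = Δh / L = 0.902 / 1800 = 0.0005011.
Darcy flux q = K · i = 23.80 × 0.0005011 = 0.01193 m/day.
Seepage velocity v = q / n_e = 0.01193 / 0.30 = 0.03975 m/day.

0.0398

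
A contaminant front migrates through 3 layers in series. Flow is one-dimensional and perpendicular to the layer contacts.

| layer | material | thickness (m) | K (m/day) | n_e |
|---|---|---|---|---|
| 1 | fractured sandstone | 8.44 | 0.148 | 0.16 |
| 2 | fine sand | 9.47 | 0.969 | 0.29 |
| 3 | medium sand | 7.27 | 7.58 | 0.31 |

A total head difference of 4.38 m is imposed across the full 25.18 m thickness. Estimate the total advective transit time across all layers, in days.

With flow normal to the layers, continuity requires the same specific discharge q through every layer.
Σ(b_i/K_i) = 8.44/0.148 + 9.47/0.969 + 7.27/7.58 = 67.76 d.
q = Δh / Σ(b_i/K_i) = 4.38 / 67.76 = 0.06464 m/day.
In each layer the seepage velocity is v_i = q/n_i, so the layer transit time is t_i = b_i·n_i / q:
  layer 1 (fractured sandstone): t_1 = 8.44 × 0.16 / 0.06464 = 20.89 d
  layer 2 (fine sand): t_2 = 9.47 × 0.29 / 0.06464 = 42.49 d
  layer 3 (medium sand): t_3 = 7.27 × 0.31 / 0.06464 = 34.86 d
Total t = Σ t_i = 98.24 days.

98.2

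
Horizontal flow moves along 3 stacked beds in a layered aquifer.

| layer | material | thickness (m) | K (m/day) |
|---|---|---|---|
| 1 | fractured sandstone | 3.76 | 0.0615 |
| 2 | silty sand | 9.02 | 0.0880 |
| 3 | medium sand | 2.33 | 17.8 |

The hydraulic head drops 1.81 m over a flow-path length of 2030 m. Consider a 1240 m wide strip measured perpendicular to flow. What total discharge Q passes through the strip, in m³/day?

47.0

Flow is parallel to layering, so each bed carries its own Darcy discharge and the transmissivities add.
Σ(K_i·b_i) = 0.0615×3.76 + 0.0880×9.02 + 17.8×2.33 = 42.50 m²/day.
Hydraulic gradient i = Δh / L = 1.81 / 2030 = 0.0008916.
Q = Σ(K_i·b_i) · W · i = 42.50 × 1240 × 0.0008916 = 46.99 m³/day.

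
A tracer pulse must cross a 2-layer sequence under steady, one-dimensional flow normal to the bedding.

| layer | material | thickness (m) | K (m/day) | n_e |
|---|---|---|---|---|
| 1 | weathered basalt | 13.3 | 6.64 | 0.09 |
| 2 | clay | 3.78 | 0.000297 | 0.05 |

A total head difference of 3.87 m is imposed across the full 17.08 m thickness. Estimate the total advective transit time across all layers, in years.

12.5

With flow normal to the layers, continuity requires the same specific discharge q through every layer.
Σ(b_i/K_i) = 13.3/6.64 + 3.78/0.000297 = 12729 d.
q = Δh / Σ(b_i/K_i) = 3.87 / 12729 = 0.0003040 m/day.
In each layer the seepage velocity is v_i = q/n_i, so the layer transit time is t_i = b_i·n_i / q:
  layer 1 (weathered basalt): t_1 = 13.3 × 0.09 / 0.0003040 = 3937 d
  layer 2 (clay): t_2 = 3.78 × 0.05 / 0.0003040 = 621.7 d
Total t = Σ t_i = 4559 days = 12.48 years.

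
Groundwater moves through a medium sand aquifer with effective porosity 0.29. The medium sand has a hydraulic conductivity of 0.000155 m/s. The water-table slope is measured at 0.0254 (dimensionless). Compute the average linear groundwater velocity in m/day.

1.17

Convert K: 0.000155 m/s × 86400 = 13.39 m/day.
Hydraulic gradient i = 0.0254.
Darcy flux q = K · i = 13.39 × 0.02540 = 0.3402 m/day.
Seepage velocity v = q / n_e = 0.3402 / 0.29 = 1.173 m/day.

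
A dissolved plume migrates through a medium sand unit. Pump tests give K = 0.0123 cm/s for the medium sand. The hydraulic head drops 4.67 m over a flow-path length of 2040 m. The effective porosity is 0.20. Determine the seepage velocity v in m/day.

Convert K: 0.0123 cm/s × 864 = 10.63 m/day.
Hydraulic gradient i = Δh / L = 4.67 / 2040 = 0.002289.
Darcy flux q = K · i = 10.63 × 0.002289 = 0.02433 m/day.
Seepage velocity v = q / n_e = 0.02433 / 0.20 = 0.1216 m/day.

0.122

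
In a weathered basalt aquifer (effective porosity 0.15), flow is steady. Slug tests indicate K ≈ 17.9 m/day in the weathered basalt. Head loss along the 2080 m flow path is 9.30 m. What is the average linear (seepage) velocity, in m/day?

Hydraulic gradient i = Δh / L = 9.30 / 2080 = 0.004471.
Darcy flux q = K · i = 17.90 × 0.004471 = 0.08003 m/day.
Seepage velocity v = q / n_e = 0.08003 / 0.15 = 0.5336 m/day.

0.534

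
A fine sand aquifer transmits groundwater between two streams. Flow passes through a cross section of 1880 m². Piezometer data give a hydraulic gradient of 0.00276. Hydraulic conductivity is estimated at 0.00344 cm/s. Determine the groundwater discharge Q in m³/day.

Convert K: 0.00344 cm/s × 864 = 2.972 m/day.
Hydraulic gradient i = 0.00276.
Darcy's law: Q = K · A · i = 2.972 × 1880 × 0.002760 = 15.42 m³/day.

15.4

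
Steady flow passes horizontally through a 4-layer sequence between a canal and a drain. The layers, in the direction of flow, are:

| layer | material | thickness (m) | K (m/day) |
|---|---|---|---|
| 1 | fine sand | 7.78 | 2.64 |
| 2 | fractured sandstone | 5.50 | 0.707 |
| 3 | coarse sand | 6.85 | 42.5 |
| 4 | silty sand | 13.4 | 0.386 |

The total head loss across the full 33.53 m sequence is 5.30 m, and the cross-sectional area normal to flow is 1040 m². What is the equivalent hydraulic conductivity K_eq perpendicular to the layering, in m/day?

Flow is perpendicular to layering, so the layers act in series and the equivalent K is the thickness-weighted harmonic mean.
Total thickness L = 7.78 + 5.50 + 6.85 + 13.4 = 33.53 m.
Σ(b_i/K_i) = 7.78/2.64 + 5.50/0.707 + 6.85/42.5 + 13.4/0.386 = 45.60 d.
K_eq = L / Σ(b_i/K_i) = 33.53 / 45.60 = 0.7353 m/day.

0.735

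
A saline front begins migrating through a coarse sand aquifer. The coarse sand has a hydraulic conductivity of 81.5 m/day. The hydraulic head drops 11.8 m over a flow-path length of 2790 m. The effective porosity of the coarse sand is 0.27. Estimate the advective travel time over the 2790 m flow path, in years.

Hydraulic gradient i = Δh / L = 11.8 / 2790 = 0.004229.
Darcy flux q = K · i = 81.50 × 0.004229 = 0.3447 m/day.
Seepage velocity v = q / n_e = 0.3447 / 0.27 = 1.277 m/day.
Travel time t = L / v = 2790 / 1.277 = 2185 days = 5.983 years.

5.98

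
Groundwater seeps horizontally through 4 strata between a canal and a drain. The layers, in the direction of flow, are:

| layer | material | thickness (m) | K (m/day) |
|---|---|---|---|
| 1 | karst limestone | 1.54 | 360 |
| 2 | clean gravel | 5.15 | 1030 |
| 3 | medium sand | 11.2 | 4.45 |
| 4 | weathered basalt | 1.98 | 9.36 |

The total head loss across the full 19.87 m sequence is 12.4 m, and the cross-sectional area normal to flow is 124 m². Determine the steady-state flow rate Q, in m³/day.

562

Flow is perpendicular to layering, so the layers act in series and the equivalent K is the thickness-weighted harmonic mean.
Total thickness L = 1.54 + 5.15 + 11.2 + 1.98 = 19.87 m.
Σ(b_i/K_i) = 1.54/360 + 5.15/1030 + 11.2/4.45 + 1.98/9.36 = 2.738 d.
K_eq = L / Σ(b_i/K_i) = 19.87 / 2.738 = 7.258 m/day.
Q = K_eq · A · (Δh/L) = 7.258 × 124 × (12.4/19.87) = 561.6 m³/day.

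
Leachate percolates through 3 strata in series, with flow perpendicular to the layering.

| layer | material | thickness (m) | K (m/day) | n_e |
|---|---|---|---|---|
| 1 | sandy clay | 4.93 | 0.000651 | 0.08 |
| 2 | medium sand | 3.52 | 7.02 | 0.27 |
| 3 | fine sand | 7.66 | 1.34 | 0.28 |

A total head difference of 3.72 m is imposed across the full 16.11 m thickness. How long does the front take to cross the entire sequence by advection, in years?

With flow normal to the layers, continuity requires the same specific discharge q through every layer.
Σ(b_i/K_i) = 4.93/0.000651 + 3.52/7.02 + 7.66/1.34 = 7579 d.
q = Δh / Σ(b_i/K_i) = 3.72 / 7579 = 0.0004908 m/day.
In each layer the seepage velocity is v_i = q/n_i, so the layer transit time is t_i = b_i·n_i / q:
  layer 1 (sandy clay): t_1 = 4.93 × 0.08 / 0.0004908 = 803.6 d
  layer 2 (medium sand): t_2 = 3.52 × 0.27 / 0.0004908 = 1936 d
  layer 3 (fine sand): t_3 = 7.66 × 0.28 / 0.0004908 = 4370 d
Total t = Σ t_i = 7110 days = 19.47 years.

19.5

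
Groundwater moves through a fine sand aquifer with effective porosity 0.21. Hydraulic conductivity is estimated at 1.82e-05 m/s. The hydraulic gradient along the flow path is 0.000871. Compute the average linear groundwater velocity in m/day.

Convert K: 1.82e-05 m/s × 86400 = 1.572 m/day.
Hydraulic gradient i = 0.000871.
Darcy flux q = K · i = 1.572 × 0.0008710 = 0.001370 m/day.
Seepage velocity v = q / n_e = 0.001370 / 0.21 = 0.006522 m/day.

0.00652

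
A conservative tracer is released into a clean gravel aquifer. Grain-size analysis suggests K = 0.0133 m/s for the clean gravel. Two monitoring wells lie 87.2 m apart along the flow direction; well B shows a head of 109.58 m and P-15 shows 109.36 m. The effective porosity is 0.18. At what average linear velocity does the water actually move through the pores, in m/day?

Convert K: 0.0133 m/s × 86400 = 1149 m/day.
Hydraulic gradient i = (109.58 − 109.36) / 87.2 = 0.22 / 87.2 = 0.002523.
Darcy flux q = K · i = 1149 × 0.002523 = 2.899 m/day.
Seepage velocity v = q / n_e = 2.899 / 0.18 = 16.11 m/day.

16.1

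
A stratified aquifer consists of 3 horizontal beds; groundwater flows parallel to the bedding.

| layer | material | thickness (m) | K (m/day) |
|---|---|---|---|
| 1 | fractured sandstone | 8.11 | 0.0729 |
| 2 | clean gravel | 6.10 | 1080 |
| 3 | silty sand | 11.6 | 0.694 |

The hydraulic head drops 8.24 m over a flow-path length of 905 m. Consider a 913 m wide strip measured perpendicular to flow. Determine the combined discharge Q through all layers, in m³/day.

Flow is parallel to layering, so each bed carries its own Darcy discharge and the transmissivities add.
Σ(K_i·b_i) = 0.0729×8.11 + 1080×6.10 + 0.694×11.6 = 6597 m²/day.
Hydraulic gradient i = Δh / L = 8.24 / 905 = 0.009105.
Q = Σ(K_i·b_i) · W · i = 6597 × 913 × 0.009105 = 54837 m³/day.

54800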